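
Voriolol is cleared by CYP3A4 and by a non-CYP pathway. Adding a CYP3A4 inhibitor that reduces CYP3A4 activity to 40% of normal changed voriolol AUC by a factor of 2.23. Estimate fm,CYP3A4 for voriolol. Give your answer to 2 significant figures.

0.92

Call the CYP3A4 fraction fm. After the interaction, CL_new/CL_old = fm × 0.4 + (1 − fm).
AUC ratio = 1 / (new CL fraction), so new CL fraction = 1 / 2.23 = 0.4484.
fm × 0.4 + 1 − fm = 0.4484  ⇒  fm × (0.4 − 1) = −0.5516  ⇒  fm = 0.92.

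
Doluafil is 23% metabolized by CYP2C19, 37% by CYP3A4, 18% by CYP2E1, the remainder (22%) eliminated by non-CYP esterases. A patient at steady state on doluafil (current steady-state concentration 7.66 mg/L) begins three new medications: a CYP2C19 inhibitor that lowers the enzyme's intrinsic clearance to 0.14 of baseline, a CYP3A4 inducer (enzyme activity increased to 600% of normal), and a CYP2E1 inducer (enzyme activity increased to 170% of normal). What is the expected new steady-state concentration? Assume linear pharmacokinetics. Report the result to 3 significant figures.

2.76 mg/L

CYP2C19: 0.23 × 0.14 = 0.0322
CYP3A4: 0.37 × 6 = 2.22
CYP2E1: 0.18 × 1.7 = 0.306
Other: 0.22 (unchanged)
Relative clearance = 0.0322 + 2.22 + 0.306 + 0.22 = 2.7782.
Dividing the baseline by the relative clearance: 7.66 / 2.7782 = 2.76 mg/L.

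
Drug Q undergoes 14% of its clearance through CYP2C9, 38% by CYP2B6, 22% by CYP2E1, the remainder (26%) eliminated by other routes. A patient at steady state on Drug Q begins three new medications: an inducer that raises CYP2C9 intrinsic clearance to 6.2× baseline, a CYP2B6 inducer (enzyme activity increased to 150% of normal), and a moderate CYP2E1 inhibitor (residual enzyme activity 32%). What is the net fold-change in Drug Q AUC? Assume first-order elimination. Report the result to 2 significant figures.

0.57

The CYP2C9 pathway (14% of clearance) rises to 6.2× activity: 0.14 × 6.2 = 0.868.
The CYP2B6 pathway (38% of clearance) rises to 1.5× activity: 0.38 × 1.5 = 0.57.
The CYP2E1 pathway (22% of clearance) is reduced to 0.32× activity: 0.22 × 0.32 = 0.0704.
The remaining 26% of clearance is unaffected.
New clearance relative to baseline: 0.868 + 0.57 + 0.0704 + 0.26 = 1.7684.
Because AUC varies inversely with clearance, the combined effect is 1 / 1.7684 = 0.57.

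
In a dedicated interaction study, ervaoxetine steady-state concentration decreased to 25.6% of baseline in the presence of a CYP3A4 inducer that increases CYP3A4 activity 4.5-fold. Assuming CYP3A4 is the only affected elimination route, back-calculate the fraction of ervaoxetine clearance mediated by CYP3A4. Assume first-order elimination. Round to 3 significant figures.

0.830

Call the CYP3A4 fraction fm. After the interaction, CL_new/CL_old = fm × 4.5 + (1 − fm).
Steady-state concentration ratio = 1 / (new CL fraction), so new CL fraction = 1 / 0.256 = 3.906.
fm × 4.5 + 1 − fm = 3.906  ⇒  fm × (4.5 − 1) = 2.906  ⇒  fm = 0.830.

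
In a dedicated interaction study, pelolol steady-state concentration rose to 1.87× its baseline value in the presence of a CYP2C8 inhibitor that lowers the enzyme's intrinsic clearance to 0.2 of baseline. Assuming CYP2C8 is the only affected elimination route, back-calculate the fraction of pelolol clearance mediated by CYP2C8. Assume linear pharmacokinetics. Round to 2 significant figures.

Call the CYP2C8 fraction fm. After the interaction, CL_new/CL_old = fm × 0.2 + (1 − fm).
Steady-state concentration ratio = 1 / (new CL fraction), so new CL fraction = 1 / 1.87 = 0.5348.
fm × 0.2 + 1 − fm = 0.5348  ⇒  fm × (0.2 − 1) = −0.4652  ⇒  fm = 0.58.

0.58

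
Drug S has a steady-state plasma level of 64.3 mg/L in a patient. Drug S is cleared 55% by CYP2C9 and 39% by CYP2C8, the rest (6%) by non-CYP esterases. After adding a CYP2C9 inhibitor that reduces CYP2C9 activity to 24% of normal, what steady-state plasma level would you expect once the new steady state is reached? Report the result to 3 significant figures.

CYP2C9: 0.55 × 0.24 = 0.132
CYP2C8: 0.39 (unchanged)
Other: 0.06 (unchanged)
CL_new/CL_old = 0.132 + 0.39 + 0.06 = 0.582.
Steady-state plasma level ∝ 1/CL, so new value = 64.3 / 0.582 = 110 mg/L.

110 mg/L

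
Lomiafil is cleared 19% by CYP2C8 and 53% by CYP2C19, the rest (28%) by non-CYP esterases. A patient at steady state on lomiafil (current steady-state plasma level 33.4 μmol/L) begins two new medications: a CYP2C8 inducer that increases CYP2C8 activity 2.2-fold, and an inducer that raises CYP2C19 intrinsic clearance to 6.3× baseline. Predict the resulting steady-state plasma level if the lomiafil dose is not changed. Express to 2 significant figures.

8.3 μmol/L

The CYP2C8 pathway (19% of clearance) increases to 2.2× activity: 0.19 × 2.2 = 0.418.
The CYP2C19 pathway (53% of clearance) increases to 6.3× activity: 0.53 × 6.3 = 3.339.
The remaining 28% of clearance is unaffected.
Relative clearance = 0.418 + 3.339 + 0.28 = 4.037.
New steady-state plasma level = 33.4 / 4.037 = 8.3 μmol/L (concentration scales inversely with clearance).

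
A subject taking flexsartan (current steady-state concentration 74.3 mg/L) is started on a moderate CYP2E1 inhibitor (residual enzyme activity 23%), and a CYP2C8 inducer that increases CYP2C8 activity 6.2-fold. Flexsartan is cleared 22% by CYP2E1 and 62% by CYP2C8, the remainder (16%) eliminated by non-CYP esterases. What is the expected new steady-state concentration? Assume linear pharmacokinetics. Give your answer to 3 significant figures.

18.3 mg/L

The CYP2E1 pathway (22% of clearance) is reduced to 0.23× activity: 0.22 × 0.23 = 0.0506.
The CYP2C8 pathway (62% of clearance) increases to 6.2× activity: 0.62 × 6.2 = 3.844.
The remaining 16% of clearance is unaffected.
Relative clearance = 0.0506 + 3.844 + 0.16 = 4.0546.
Steady-state concentration ∝ 1/CL: new value = 74.3 / 4.0546 = 18.3 mg/L.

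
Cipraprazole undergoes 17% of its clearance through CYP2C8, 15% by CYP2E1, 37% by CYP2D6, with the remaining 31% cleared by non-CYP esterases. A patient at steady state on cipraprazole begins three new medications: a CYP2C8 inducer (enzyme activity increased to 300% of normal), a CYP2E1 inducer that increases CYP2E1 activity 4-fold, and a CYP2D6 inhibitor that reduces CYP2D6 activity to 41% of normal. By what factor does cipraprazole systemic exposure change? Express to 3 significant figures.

0.636

CYP2C8: 0.17 × 3 = 0.51
CYP2E1: 0.15 × 4 = 0.6
CYP2D6: 0.37 × 0.41 = 0.1517
Other: 0.31 (unchanged)
Relative clearance = 0.51 + 0.6 + 0.1517 + 0.31 = 1.5717.
Systemic exposure ∝ 1/CL: fold-change = 1 / 1.5717 = 0.636.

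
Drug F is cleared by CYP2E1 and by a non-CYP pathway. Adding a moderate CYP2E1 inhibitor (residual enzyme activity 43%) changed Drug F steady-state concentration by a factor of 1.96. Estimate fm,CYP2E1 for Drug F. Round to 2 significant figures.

0.86

Call the CYP2E1 fraction fm. After the interaction, CL_new/CL_old = fm × 0.43 + (1 − fm).
Steady-state concentration ratio = 1 / (new CL fraction), so new CL fraction = 1 / 1.96 = 0.5102.
fm × 0.43 + 1 − fm = 0.5102  ⇒  fm × (0.43 − 1) = −0.4898  ⇒  fm = 0.86.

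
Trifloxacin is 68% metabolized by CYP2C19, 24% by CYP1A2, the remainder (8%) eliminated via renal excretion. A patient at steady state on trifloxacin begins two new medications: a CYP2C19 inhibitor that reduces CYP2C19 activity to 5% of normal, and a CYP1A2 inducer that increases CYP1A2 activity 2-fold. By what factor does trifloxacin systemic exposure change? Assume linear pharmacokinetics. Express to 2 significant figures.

1.7

CYP2C19: 0.68 × 0.05 = 0.034
CYP1A2: 0.24 × 2 = 0.48
Other: 0.08 (unchanged)
New clearance relative to baseline: 0.034 + 0.48 + 0.08 = 0.594.
Systemic exposure ∝ 1/CL: fold-change = 1 / 0.594 = 1.7.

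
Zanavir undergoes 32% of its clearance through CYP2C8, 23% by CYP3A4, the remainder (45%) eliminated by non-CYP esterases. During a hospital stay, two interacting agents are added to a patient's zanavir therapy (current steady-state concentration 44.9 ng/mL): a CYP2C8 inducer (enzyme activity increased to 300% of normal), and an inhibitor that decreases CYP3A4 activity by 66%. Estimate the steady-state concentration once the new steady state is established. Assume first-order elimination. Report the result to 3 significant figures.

30.2 ng/mL

CYP2C8: 0.32 × 3 = 0.96
CYP3A4: 0.23 × 0.34 = 0.0782
Other: 0.45 (unchanged)
New clearance relative to baseline: 0.96 + 0.0782 + 0.45 = 1.4882.
New steady-state concentration = 44.9 / 1.4882 = 30.2 ng/mL (concentration scales inversely with clearance).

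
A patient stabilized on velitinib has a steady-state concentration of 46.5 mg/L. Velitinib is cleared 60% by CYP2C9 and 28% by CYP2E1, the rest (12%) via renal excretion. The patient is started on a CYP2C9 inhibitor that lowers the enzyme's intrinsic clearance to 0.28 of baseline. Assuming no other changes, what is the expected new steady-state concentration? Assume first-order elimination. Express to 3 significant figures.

The CYP2C9 pathway (60% of clearance) drops to 0.28× activity: 0.6 × 0.28 = 0.168.
CYP2E1 (28%) and the residual 12% are unaffected.
CL_new/CL_old = 0.168 + 0.28 + 0.12 = 0.568.
New steady-state concentration = baseline ÷ relative clearance = 46.5 / 0.568 = 81.9 mg/L.

81.9 mg/L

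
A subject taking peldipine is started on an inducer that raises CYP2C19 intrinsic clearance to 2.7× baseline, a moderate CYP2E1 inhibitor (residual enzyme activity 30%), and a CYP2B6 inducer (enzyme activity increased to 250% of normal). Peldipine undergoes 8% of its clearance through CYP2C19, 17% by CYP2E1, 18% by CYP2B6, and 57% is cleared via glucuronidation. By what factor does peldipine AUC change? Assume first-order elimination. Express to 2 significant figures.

The CYP2C19 pathway (8% of clearance) rises to 2.7× activity: 0.08 × 2.7 = 0.216.
The CYP2E1 pathway (17% of clearance) is reduced to 0.3× activity: 0.17 × 0.3 = 0.051.
The CYP2B6 pathway (18% of clearance) rises to 2.5× activity: 0.18 × 2.5 = 0.45.
Non-CYP routes (57%) are unchanged.
Relative clearance = 0.216 + 0.051 + 0.45 + 0.57 = 1.287.
Net AUC ratio = 1 / 1.287 = 0.78.

0.78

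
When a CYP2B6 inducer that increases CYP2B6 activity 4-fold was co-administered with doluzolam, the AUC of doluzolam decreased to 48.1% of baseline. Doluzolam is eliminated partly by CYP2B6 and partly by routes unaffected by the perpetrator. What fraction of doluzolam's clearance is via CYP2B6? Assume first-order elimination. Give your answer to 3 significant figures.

0.360

Let x = fm,CYP2B6. Because AUC ∝ 1/CL, relative clearance rose to 1/0.481 = 2.079.
Setting x·4 + (1 − x) = 2.079 and solving: x = (2.079 − 1)/(4 − 1) = 0.360.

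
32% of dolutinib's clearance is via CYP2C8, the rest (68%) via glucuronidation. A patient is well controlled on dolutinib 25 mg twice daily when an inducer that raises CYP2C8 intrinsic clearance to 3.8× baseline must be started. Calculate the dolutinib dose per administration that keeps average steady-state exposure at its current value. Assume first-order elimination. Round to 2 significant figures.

CYP2C8: 0.32 × 3.8 = 1.216
Other: 0.68 (unchanged)
Relative clearance = 1.216 + 0.68 = 1.896.
To maintain the same steady-state level, dose must scale with clearance: new dose = 25 × 1.896 = 47 mg.

47 mg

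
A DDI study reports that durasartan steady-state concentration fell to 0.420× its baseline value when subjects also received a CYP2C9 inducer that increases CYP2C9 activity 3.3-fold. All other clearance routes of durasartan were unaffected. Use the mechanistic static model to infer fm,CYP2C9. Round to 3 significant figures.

0.600

CL'/CL = 1 / 0.420 = 2.381
3.3·fm + (1 − fm) = 2.381
fm = (2.381 − 1) / (3.3 − 1) = 0.600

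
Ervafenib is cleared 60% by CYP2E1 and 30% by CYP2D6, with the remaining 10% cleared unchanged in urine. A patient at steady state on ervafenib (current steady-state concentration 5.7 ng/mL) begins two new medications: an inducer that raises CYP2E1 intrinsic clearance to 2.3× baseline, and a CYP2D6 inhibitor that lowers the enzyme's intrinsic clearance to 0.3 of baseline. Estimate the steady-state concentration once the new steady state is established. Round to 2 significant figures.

The CYP2E1 pathway (60% of clearance) increases to 2.3× activity: 0.6 × 2.3 = 1.38.
The CYP2D6 pathway (30% of clearance) falls to 0.3× activity: 0.3 × 0.3 = 0.09.
The remaining 10% of clearance is unaffected.
Relative clearance = 1.38 + 0.09 + 0.1 = 1.57.
Steady-state concentration ∝ 1/CL: new value = 5.7 / 1.57 = 3.6 ng/mL.

3.6 ng/mL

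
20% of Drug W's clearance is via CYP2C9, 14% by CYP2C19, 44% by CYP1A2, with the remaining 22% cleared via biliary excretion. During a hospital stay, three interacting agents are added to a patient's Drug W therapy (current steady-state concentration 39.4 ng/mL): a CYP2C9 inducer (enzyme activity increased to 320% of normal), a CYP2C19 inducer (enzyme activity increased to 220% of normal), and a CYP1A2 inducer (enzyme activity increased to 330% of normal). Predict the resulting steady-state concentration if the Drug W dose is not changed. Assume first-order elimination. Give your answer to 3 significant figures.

The CYP2C9 pathway (20% of clearance) rises to 3.2× activity: 0.2 × 3.2 = 0.64.
The CYP2C19 pathway (14% of clearance) is boosted to 2.2× activity: 0.14 × 2.2 = 0.308.
The CYP1A2 pathway (44% of clearance) is boosted to 3.3× activity: 0.44 × 3.3 = 1.452.
The remaining 22% of clearance is unaffected.
New clearance relative to baseline: 0.64 + 0.308 + 1.452 + 0.22 = 2.62.
New steady-state concentration = 39.4 / 2.62 = 15.0 ng/mL (concentration scales inversely with clearance).

15.0 ng/mL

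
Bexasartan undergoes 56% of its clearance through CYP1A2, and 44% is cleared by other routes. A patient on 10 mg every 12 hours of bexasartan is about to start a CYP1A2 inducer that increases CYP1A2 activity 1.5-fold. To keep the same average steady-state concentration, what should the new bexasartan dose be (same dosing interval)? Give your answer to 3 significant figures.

The CYP1A2 pathway (56% of clearance) is boosted to 1.5× activity: 0.56 × 1.5 = 0.84.
The remaining 44% of clearance is unaffected.
Relative clearance = 0.84 + 0.44 = 1.28.
Css,avg = (dose rate)/CL, so holding Css fixed requires dose ∝ CL: 10 × 1.28 = 12.8 mg.

12.8 mg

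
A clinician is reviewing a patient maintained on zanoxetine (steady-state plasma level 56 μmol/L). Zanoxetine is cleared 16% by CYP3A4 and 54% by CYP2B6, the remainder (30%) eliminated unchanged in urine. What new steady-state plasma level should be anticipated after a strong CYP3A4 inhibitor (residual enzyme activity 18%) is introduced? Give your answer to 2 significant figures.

64 μmol/L

CYP3A4: 0.16 × 0.18 = 0.0288
CYP2B6: 0.54 (unchanged)
Other: 0.3 (unchanged)
CL_new/CL_old = 0.0288 + 0.54 + 0.3 = 0.8688.
Steady-state plasma level ∝ 1/CL, so new value = 56 / 0.8688 = 64 μmol/L.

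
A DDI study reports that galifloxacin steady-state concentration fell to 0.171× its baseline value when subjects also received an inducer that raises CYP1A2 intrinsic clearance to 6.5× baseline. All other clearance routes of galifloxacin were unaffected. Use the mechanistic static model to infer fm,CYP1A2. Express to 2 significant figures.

Let x = fm,CYP1A2. Because steady-state concentration ∝ 1/CL, relative clearance rose to 1/0.171 = 5.848.
Only the CYP1A2 route changed, so 5.848 = x·6.5 + (1 − x), giving x = 0.88.

0.88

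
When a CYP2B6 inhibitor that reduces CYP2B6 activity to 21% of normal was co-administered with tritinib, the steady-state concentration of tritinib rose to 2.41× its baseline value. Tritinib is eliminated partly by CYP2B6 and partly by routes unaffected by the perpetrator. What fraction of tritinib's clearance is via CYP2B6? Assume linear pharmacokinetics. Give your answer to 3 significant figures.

Let fm be the CYP2B6 fraction. New clearance relative to baseline = fm × 0.21 + (1 − fm).
Steady-state concentration ratio = 1 / (new CL fraction), so new CL fraction = 1 / 2.41 = 0.4149.
fm × 0.21 + 1 − fm = 0.4149  ⇒  fm × (0.21 − 1) = −0.5851  ⇒  fm = 0.741.

0.741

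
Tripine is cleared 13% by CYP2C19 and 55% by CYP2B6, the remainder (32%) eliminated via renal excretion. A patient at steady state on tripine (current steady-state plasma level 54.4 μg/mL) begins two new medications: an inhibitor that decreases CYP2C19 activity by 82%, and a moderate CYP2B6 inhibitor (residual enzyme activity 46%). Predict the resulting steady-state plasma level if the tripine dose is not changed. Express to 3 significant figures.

The CYP2C19 pathway (13% of clearance) drops to 0.18× activity: 0.13 × 0.18 = 0.0234.
The CYP2B6 pathway (55% of clearance) is reduced to 0.46× activity: 0.55 × 0.46 = 0.253.
The remaining 32% of clearance is unaffected.
CL_new/CL_old = 0.0234 + 0.253 + 0.32 = 0.5964.
Steady-state plasma level ∝ 1/CL: new value = 54.4 / 0.5964 = 91.2 μg/mL.

91.2 μg/mL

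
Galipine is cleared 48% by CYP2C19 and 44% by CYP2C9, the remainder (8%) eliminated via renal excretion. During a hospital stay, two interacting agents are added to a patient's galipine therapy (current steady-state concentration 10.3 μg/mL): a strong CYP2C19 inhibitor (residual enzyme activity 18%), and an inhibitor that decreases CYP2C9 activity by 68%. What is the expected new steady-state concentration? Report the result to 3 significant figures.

33.5 μg/mL

CYP2C19: 0.48 × 0.18 = 0.0864
CYP2C9: 0.44 × 0.32 = 0.1408
Other: 0.08 (unchanged)
New clearance relative to baseline: 0.0864 + 0.1408 + 0.08 = 0.3072.
Steady-state concentration ∝ 1/CL: new value = 10.3 / 0.3072 = 33.5 μg/mL.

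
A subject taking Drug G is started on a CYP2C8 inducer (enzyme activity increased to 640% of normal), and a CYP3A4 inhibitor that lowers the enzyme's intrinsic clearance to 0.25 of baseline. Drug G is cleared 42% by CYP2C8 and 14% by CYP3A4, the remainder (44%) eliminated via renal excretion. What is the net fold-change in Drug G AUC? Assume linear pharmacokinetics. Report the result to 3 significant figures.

0.316

CYP2C8: 0.42 × 6.4 = 2.688
CYP3A4: 0.14 × 0.25 = 0.035
Other: 0.44 (unchanged)
Relative clearance = 2.688 + 0.035 + 0.44 = 3.163.
AUC ∝ 1/CL: fold-change = 1 / 3.163 = 0.316.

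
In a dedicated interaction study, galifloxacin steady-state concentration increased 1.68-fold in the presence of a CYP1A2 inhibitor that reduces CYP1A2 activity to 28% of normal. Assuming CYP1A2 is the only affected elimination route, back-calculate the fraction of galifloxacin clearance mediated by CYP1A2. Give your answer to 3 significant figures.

0.562

Call the CYP1A2 fraction fm. After the interaction, CL_new/CL_old = fm × 0.28 + (1 − fm).
Steady-state concentration ratio = 1 / (new CL fraction), so new CL fraction = 1 / 1.68 = 0.5952.
fm × 0.28 + 1 − fm = 0.5952  ⇒  fm × (0.28 − 1) = −0.4048  ⇒  fm = 0.562.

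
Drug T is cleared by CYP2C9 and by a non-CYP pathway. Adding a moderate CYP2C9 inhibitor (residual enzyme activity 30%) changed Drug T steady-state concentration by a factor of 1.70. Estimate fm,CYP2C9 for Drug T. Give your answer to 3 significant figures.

0.588

Call the CYP2C9 fraction fm. After the interaction, CL_new/CL_old = fm × 0.3 + (1 − fm).
Steady-state concentration ratio = 1 / (new CL fraction), so new CL fraction = 1 / 1.70 = 0.5882.
fm × 0.3 + 1 − fm = 0.5882  ⇒  fm × (0.3 − 1) = −0.4118  ⇒  fm = 0.588.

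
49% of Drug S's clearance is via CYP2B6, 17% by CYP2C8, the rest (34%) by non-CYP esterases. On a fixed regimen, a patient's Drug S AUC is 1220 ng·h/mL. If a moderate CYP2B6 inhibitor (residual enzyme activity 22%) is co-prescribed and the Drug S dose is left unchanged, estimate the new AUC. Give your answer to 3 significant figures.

1.97 × 10³ ng·h/mL

The CYP2B6 pathway (49% of clearance) drops to 0.22× activity: 0.49 × 0.22 = 0.1078.
CYP2C8 (17%) and the residual 34% are unaffected.
New clearance relative to baseline: 0.1078 + 0.17 + 0.34 = 0.6178.
New AUC = baseline ÷ relative clearance = 1220 / 0.6178 = 1.97 × 10³ ng·h/mL.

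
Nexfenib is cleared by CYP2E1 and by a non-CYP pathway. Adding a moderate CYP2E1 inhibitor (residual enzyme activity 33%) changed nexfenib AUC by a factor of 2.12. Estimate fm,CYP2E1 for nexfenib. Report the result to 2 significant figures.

0.79

CL'/CL = 1 / 2.12 = 0.4717
0.33·fm + (1 − fm) = 0.4717
fm = (0.4717 − 1) / (0.33 − 1) = 0.79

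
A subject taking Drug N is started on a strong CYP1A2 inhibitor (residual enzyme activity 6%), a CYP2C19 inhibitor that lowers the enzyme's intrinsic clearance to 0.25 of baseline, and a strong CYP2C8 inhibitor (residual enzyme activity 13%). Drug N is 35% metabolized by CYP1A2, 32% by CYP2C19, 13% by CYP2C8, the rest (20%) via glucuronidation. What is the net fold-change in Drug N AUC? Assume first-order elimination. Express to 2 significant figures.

3.1

CYP1A2: 0.35 × 0.06 = 0.021
CYP2C19: 0.32 × 0.25 = 0.08
CYP2C8: 0.13 × 0.13 = 0.0169
Other: 0.2 (unchanged)
Relative clearance = 0.021 + 0.08 + 0.0169 + 0.2 = 0.3179.
Net AUC ratio = 1 / 0.3179 = 3.1.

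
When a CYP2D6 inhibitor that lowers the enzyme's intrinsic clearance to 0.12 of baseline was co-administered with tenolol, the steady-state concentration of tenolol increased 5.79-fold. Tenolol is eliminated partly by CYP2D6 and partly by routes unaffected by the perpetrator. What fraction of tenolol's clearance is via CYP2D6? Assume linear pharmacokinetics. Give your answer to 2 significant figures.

Let x = fm,CYP2D6. Because steady-state concentration ∝ 1/CL, relative clearance fell to 1/5.79 = 0.1727.
Setting x·0.12 + (1 − x) = 0.1727 and solving: x = (0.1727 − 1)/(0.12 − 1) = 0.94.

0.94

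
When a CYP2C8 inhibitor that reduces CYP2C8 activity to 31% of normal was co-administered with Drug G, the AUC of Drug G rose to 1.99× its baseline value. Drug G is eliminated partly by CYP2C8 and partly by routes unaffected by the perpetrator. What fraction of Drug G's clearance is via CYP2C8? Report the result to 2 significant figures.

Write x for the fraction cleared via CYP2C8. The observed AUC change means clearance fell to 1/1.99 = 0.5025 of baseline.
Setting x·0.31 + (1 − x) = 0.5025 and solving: x = (0.5025 − 1)/(0.31 − 1) = 0.72.

0.72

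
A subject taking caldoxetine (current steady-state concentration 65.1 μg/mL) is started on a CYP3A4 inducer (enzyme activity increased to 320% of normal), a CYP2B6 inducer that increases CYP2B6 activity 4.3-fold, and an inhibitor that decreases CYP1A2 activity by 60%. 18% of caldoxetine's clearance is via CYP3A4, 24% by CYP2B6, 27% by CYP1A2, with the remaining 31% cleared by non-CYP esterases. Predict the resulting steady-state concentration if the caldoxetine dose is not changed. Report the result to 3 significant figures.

CYP3A4: 0.18 × 3.2 = 0.576
CYP2B6: 0.24 × 4.3 = 1.032
CYP1A2: 0.27 × 0.4 = 0.108
Other: 0.31 (unchanged)
Relative clearance = 0.576 + 1.032 + 0.108 + 0.31 = 2.026.
New steady-state concentration = 65.1 / 2.026 = 32.1 μg/mL (concentration scales inversely with clearance).

32.1 μg/mL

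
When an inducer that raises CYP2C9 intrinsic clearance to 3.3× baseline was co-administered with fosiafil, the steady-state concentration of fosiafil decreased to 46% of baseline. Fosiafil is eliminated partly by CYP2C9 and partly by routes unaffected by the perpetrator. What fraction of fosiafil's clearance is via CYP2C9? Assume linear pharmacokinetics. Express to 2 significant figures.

0.51

Call the CYP2C9 fraction fm. After the interaction, CL_new/CL_old = fm × 3.3 + (1 − fm).
Steady-state concentration ratio = 1 / (new CL fraction), so new CL fraction = 1 / 0.460 = 2.174.
fm × 3.3 + 1 − fm = 2.174  ⇒  fm × (3.3 − 1) = 1.174  ⇒  fm = 0.51.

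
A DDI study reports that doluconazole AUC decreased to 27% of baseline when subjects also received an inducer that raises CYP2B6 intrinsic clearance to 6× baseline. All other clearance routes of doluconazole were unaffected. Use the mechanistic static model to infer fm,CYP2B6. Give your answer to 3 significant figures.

Call the CYP2B6 fraction fm. After the interaction, CL_new/CL_old = fm × 6 + (1 − fm).
AUC ratio = 1 / (new CL fraction), so new CL fraction = 1 / 0.270 = 3.704.
fm × 6 + 1 − fm = 3.704  ⇒  fm × (6 − 1) = 2.704  ⇒  fm = 0.541.

0.541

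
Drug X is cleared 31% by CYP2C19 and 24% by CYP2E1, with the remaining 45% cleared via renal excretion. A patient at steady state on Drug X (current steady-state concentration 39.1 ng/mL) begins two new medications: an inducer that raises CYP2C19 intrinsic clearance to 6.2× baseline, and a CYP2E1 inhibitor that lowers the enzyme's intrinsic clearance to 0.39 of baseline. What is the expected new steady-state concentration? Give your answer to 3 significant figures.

15.9 ng/mL

The CYP2C19 pathway (31% of clearance) rises to 6.2× activity: 0.31 × 6.2 = 1.922.
The CYP2E1 pathway (24% of clearance) falls to 0.39× activity: 0.24 × 0.39 = 0.0936.
Non-CYP routes (45%) are unchanged.
New clearance relative to baseline: 1.922 + 0.0936 + 0.45 = 2.4656.
New steady-state concentration = 39.1 / 2.4656 = 15.9 ng/mL (concentration scales inversely with clearance).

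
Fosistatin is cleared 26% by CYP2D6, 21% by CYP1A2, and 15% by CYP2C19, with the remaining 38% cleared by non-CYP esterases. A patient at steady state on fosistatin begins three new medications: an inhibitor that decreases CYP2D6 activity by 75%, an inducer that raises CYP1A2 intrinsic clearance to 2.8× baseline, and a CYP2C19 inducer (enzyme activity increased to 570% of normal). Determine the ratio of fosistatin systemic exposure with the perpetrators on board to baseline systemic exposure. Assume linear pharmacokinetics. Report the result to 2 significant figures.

0.53

The CYP2D6 pathway (26% of clearance) drops to 0.25× activity: 0.26 × 0.25 = 0.065.
The CYP1A2 pathway (21% of clearance) increases to 2.8× activity: 0.21 × 2.8 = 0.588.
The CYP2C19 pathway (15% of clearance) increases to 5.7× activity: 0.15 × 5.7 = 0.855.
Non-CYP routes (38%) are unchanged.
New clearance relative to baseline: 0.065 + 0.588 + 0.855 + 0.38 = 1.888.
Systemic exposure ∝ 1/CL: fold-change = 1 / 1.888 = 0.53.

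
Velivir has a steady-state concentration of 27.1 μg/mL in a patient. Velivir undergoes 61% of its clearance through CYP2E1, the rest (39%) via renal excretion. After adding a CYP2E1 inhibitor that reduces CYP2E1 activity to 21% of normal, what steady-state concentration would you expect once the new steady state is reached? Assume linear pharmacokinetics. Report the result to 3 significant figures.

The CYP2E1 pathway (61% of clearance) is reduced to 0.21× activity: 0.61 × 0.21 = 0.1281.
The remaining 39% of clearance is unaffected.
New clearance relative to baseline: 0.1281 + 0.39 = 0.5181.
Steady-state concentration ∝ 1/CL, so new value = 27.1 / 0.5181 = 52.3 μg/mL.

52.3 μg/mL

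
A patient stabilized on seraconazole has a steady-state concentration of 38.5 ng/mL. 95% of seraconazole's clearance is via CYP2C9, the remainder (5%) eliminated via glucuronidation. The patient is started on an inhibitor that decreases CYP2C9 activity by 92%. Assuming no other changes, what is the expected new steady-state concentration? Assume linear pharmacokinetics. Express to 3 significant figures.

The CYP2C9 pathway (95% of clearance) is reduced to 0.08× activity: 0.95 × 0.08 = 0.076.
Non-CYP routes (5%) are unchanged.
CL_new/CL_old = 0.076 + 0.05 = 0.126.
With dosing unchanged, steady-state concentration scales as 1/CL: 38.5 / 0.126 = 306 ng/mL.

306 ng/mL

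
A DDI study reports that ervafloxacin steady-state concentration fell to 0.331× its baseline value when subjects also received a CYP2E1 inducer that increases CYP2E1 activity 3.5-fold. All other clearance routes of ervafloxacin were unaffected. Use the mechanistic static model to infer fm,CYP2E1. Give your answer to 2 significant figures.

CL'/CL = 1 / 0.331 = 3.021
3.5·fm + (1 − fm) = 3.021
fm = (3.021 − 1) / (3.5 − 1) = 0.81

0.81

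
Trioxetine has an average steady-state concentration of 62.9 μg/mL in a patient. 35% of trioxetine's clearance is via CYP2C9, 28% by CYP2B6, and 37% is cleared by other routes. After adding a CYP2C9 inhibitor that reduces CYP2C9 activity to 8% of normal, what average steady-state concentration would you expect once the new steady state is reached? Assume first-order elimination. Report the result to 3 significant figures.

The CYP2C9 pathway (35% of clearance) drops to 0.08× activity: 0.35 × 0.08 = 0.028.
CYP2B6 (28%) and the residual 37% are unaffected.
CL_new/CL_old = 0.028 + 0.28 + 0.37 = 0.678.
With dosing unchanged, average steady-state concentration scales as 1/CL: 62.9 / 0.678 = 92.8 μg/mL.

92.8 μg/mL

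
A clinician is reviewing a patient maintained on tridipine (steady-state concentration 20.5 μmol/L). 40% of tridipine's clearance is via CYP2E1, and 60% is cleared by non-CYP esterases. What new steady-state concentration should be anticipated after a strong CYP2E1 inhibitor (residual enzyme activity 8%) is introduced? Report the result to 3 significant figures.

The CYP2E1 pathway (40% of clearance) drops to 0.08× activity: 0.4 × 0.08 = 0.032.
The remaining 60% of clearance is unaffected.
New clearance relative to baseline: 0.032 + 0.6 = 0.632.
With dosing unchanged, steady-state concentration scales as 1/CL: 20.5 / 0.632 = 32.4 μmol/L.

32.4 μmol/L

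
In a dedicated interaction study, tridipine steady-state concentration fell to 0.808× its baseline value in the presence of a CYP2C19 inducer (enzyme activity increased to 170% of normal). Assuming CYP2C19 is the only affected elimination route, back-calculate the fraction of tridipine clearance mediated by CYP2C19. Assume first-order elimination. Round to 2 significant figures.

0.34

CL'/CL = 1 / 0.808 = 1.238
1.7·fm + (1 − fm) = 1.238
fm = (1.238 − 1) / (1.7 − 1) = 0.34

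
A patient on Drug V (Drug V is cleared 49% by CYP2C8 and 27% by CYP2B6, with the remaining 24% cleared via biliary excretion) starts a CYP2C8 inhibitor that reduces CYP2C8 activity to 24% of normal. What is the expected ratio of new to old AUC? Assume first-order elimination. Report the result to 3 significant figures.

The CYP2C8 pathway (49% of clearance) drops to 0.24× activity: 0.49 × 0.24 = 0.1176.
CYP2B6 (27%) and the residual 24% are unaffected.
New clearance relative to baseline: 0.1176 + 0.27 + 0.24 = 0.6276.
AUC ratio = CL_old/CL_new = 1 / 0.6276 = 1.59.

1.59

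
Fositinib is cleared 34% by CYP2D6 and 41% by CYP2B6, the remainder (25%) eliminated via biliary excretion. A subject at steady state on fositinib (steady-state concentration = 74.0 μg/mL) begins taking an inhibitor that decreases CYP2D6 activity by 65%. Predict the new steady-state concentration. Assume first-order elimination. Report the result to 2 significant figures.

CYP2D6: 0.34 × 0.35 = 0.119
CYP2B6: 0.41 (unchanged)
Other: 0.25 (unchanged)
Relative clearance = 0.119 + 0.41 + 0.25 = 0.779.
New steady-state concentration = baseline ÷ relative clearance = 74.0 / 0.779 = 95 μg/mL.

95 μg/mL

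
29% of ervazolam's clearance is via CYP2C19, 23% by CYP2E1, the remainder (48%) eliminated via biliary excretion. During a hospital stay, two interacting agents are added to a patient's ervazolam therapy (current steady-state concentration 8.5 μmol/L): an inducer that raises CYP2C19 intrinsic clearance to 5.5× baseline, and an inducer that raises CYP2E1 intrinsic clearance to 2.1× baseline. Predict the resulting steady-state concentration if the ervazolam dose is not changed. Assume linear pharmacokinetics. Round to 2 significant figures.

The CYP2C19 pathway (29% of clearance) increases to 5.5× activity: 0.29 × 5.5 = 1.595.
The CYP2E1 pathway (23% of clearance) increases to 2.1× activity: 0.23 × 2.1 = 0.483.
Non-CYP routes (48%) are unchanged.
Relative clearance = 1.595 + 0.483 + 0.48 = 2.558.
New steady-state concentration = 8.5 / 2.558 = 3.3 μmol/L (concentration scales inversely with clearance).

3.3 μmol/L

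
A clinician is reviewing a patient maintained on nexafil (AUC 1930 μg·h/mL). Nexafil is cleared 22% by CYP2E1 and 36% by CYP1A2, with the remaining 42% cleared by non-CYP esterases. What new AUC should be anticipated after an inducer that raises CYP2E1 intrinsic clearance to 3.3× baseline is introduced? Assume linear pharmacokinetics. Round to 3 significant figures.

1.28 × 10³ μg·h/mL

CYP2E1: 0.22 × 3.3 = 0.726
CYP1A2: 0.36 (unchanged)
Other: 0.42 (unchanged)
Relative clearance = 0.726 + 0.36 + 0.42 = 1.506.
New AUC = baseline ÷ relative clearance = 1930 / 1.506 = 1.28 × 10³ μg·h/mL.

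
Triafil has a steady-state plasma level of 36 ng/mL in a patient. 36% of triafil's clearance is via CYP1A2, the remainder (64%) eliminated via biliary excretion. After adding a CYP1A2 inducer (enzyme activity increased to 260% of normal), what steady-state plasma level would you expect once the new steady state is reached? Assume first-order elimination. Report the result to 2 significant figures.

The CYP1A2 pathway (36% of clearance) rises to 2.6× activity: 0.36 × 2.6 = 0.936.
The remaining 64% of clearance is unaffected.
New clearance relative to baseline: 0.936 + 0.64 = 1.576.
With dosing unchanged, steady-state plasma level scales as 1/CL: 36 / 1.576 = 23 ng/mL.

23 ng/mL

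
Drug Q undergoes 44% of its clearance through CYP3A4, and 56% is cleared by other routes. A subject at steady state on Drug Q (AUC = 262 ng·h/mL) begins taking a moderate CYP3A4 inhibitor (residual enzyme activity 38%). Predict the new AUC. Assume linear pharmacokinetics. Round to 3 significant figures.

360 ng·h/mL

CYP3A4: 0.44 × 0.38 = 0.1672
Other: 0.56 (unchanged)
New clearance relative to baseline: 0.1672 + 0.56 = 0.7272.
New AUC = baseline ÷ relative clearance = 262 / 0.7272 = 360 ng·h/mL.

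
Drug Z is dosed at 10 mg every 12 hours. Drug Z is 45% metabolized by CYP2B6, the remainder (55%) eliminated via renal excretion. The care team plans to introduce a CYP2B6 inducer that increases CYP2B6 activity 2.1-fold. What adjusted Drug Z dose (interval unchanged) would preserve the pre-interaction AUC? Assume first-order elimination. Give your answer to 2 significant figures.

15 mg

The CYP2B6 pathway (45% of clearance) rises to 2.1× activity: 0.45 × 2.1 = 0.945.
The remaining 55% of clearance is unaffected.
CL_new/CL_old = 0.945 + 0.55 = 1.495.
Exposure is unchanged when dose changes in proportion to clearance. New dose = 10 mg × 1.495 = 15 mg.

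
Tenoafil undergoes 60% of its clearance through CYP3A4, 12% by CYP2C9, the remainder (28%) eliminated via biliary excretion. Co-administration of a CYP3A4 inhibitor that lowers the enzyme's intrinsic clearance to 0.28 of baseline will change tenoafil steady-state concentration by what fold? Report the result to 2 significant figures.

1.8

CYP3A4: 0.6 × 0.28 = 0.168
CYP2C9: 0.12 (unchanged)
Other: 0.28 (unchanged)
CL_new/CL_old = 0.168 + 0.12 + 0.28 = 0.568.
Steady-state concentration is inversely proportional to clearance, so the fold-change is 1 / 0.568 = 1.8.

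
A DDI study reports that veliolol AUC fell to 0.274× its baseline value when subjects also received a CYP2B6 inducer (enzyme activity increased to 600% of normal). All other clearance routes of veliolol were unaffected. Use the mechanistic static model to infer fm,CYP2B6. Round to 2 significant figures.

0.53

Let fm be the CYP2B6 fraction. New clearance relative to baseline = fm × 6 + (1 − fm).
AUC ratio = 1 / (new CL fraction), so new CL fraction = 1 / 0.274 = 3.65.
fm × 6 + 1 − fm = 3.65  ⇒  fm × (6 − 1) = 2.65  ⇒  fm = 0.53.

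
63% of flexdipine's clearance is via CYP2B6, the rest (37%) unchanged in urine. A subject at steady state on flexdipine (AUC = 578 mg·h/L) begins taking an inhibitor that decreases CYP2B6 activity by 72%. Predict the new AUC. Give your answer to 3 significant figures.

The CYP2B6 pathway (63% of clearance) falls to 0.28× activity: 0.63 × 0.28 = 0.1764.
The remaining 37% of clearance is unaffected.
New clearance relative to baseline: 0.1764 + 0.37 = 0.5464.
New AUC = baseline ÷ relative clearance = 578 / 0.5464 = 1.06 × 10³ mg·h/L.

1.06 × 10³ mg·h/L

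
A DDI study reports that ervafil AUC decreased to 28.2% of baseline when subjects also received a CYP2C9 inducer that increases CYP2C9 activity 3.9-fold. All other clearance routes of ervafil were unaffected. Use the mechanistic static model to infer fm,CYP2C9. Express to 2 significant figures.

CL'/CL = 1 / 0.282 = 3.546
3.9·fm + (1 − fm) = 3.546
fm = (3.546 − 1) / (3.9 − 1) = 0.88

0.88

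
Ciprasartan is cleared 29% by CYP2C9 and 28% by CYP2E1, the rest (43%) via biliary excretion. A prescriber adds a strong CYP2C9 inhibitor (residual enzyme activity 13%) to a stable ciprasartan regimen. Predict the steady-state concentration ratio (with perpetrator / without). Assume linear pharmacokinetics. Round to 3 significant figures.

The CYP2C9 pathway (29% of clearance) drops to 0.13× activity: 0.29 × 0.13 = 0.0377.
CYP2E1 (28%) and the residual 43% are unaffected.
Relative clearance = 0.0377 + 0.28 + 0.43 = 0.7477.
Since steady-state concentration ∝ 1/CL, the ratio is 1 / 0.7477 = 1.34.

1.34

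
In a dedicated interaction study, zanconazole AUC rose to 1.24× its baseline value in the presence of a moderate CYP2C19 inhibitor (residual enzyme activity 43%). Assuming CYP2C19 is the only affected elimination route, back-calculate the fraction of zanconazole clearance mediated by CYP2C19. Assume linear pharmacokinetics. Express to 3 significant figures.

0.340

Let fm be the CYP2C19 fraction. New clearance relative to baseline = fm × 0.43 + (1 − fm).
AUC ratio = 1 / (new CL fraction), so new CL fraction = 1 / 1.24 = 0.8065.
fm × 0.43 + 1 − fm = 0.8065  ⇒  fm × (0.43 − 1) = −0.1935  ⇒  fm = 0.340.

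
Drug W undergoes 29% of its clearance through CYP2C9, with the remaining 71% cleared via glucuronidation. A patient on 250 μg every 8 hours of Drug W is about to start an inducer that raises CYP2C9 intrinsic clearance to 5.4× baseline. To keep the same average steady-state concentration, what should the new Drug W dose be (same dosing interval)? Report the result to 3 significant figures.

569 μg

CYP2C9: 0.29 × 5.4 = 1.566
Other: 0.71 (unchanged)
CL_new/CL_old = 1.566 + 0.71 = 2.276.
Css,avg = (dose rate)/CL, so holding Css fixed requires dose ∝ CL: 250 × 2.276 = 569 μg.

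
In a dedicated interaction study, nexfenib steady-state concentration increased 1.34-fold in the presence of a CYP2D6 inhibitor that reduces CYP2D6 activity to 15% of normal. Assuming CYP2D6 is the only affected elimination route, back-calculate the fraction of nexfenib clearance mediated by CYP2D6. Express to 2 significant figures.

0.30

Let fm be the CYP2D6 fraction. New clearance relative to baseline = fm × 0.15 + (1 − fm).
Steady-state concentration ratio = 1 / (new CL fraction), so new CL fraction = 1 / 1.34 = 0.7463.
fm × 0.15 + 1 − fm = 0.7463  ⇒  fm × (0.15 − 1) = −0.2537  ⇒  fm = 0.30.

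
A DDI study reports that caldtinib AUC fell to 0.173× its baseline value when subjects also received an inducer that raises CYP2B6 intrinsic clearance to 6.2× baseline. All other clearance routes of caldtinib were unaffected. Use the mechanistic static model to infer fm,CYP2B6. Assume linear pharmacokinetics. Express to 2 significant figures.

CL'/CL = 1 / 0.173 = 5.78
6.2·fm + (1 − fm) = 5.78
fm = (5.78 − 1) / (6.2 − 1) = 0.92

0.92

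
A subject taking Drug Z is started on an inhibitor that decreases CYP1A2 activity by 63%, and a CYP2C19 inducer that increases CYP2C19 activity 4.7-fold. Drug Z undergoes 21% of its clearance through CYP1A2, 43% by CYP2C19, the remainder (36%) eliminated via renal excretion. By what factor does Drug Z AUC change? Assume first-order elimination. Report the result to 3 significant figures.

0.407

The CYP1A2 pathway (21% of clearance) falls to 0.37× activity: 0.21 × 0.37 = 0.0777.
The CYP2C19 pathway (43% of clearance) rises to 4.7× activity: 0.43 × 4.7 = 2.021.
The remaining 36% of clearance is unaffected.
CL_new/CL_old = 0.0777 + 2.021 + 0.36 = 2.4587.
AUC ∝ 1/CL: fold-change = 1 / 2.4587 = 0.407.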